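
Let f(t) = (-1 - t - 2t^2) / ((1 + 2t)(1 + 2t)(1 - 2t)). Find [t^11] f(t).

11264

The denominator gives the recurrence a_n = −2a_(n−1) + 4a_(n−2) + 8a_(n−3) for n ≥ 3; the numerator fixes a_0 = -1, a_1 = 1, a_2 = -8.
Iterating: -1, 1, -8, 12, -48, 80, -256, 448, -1280, 2304, -6144, 11264, so a_11 = 11264.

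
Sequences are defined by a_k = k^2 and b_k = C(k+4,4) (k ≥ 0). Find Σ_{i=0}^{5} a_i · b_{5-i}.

Write out a_i and b_{5-i} for i = 0,…,5 and sum the products.
Σ = 0·126 + 1·70 + 4·35 + 9·15 + 16·5 + 25·1 = 450.

450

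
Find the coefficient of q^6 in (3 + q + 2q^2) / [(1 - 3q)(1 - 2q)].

The denominator gives the recurrence a_n = 5a_(n−1) − 6a_(n−2) for n ≥ 3; the numerator fixes a_0 = 3, a_1 = 16, a_2 = 64.
Iterating: 3, 16, 64, 224, 736, 2336, 7264, so a_6 = 7264.

7264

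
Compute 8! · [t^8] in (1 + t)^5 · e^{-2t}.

4096

The EGF product rule gives c_8 = Σ_{k_1+k_2=8} C(8; k_1,k_2) · ∏ g_i(k_i), where (1+t)^5 gives the falling factorial (5)_k; e^{-2t} gives (-2)^k.
g_1(k) for k = 0…8: 1, 5, 20, 60, 120, 120, 0, 0, 0.
g_2(k) for k = 0…8: 1, -2, 4, -8, 16, -32, 64, -128, 256.
c_8 = Σ_k C(8,k)·g_1(k)·g_2(8−k) = 1·1·256 + 8·5·(-128) + 28·20·64 + 56·60·(-32) + 70·120·16 + 56·120·(-8) = 256 − 5120 + 35840 − 107520 + 134400 − 53760 = 4096.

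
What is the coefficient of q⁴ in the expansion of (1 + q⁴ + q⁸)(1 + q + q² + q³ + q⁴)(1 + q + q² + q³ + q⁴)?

6

(1 + q⁴ + q⁸) has coefficients 1,0,0,0,1 for degrees 0…4.
(1 + q + q² + q³ + q⁴) has coefficients 1,1,1,1,1 for degrees 0…4.
Finally multiplying by (1 + q + q² + q³ + q⁴), the product of all factors after the first has coefficients 1,2,3,4,5 for degrees 0…4.
[q⁴] = 1·5 + 1·1 = 6.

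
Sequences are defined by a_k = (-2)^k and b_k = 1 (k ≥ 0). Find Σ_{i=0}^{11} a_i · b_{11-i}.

This is [x^11] in the product of the two ordinary generating functions.
Σ = 1·1 − 2·1 + 4·1 − 8·1 + 16·1 − 32·1 + 64·1 − 128·1 + 256·1 − 512·1 + 1024·1 − 2048·1 = -1365.

-1365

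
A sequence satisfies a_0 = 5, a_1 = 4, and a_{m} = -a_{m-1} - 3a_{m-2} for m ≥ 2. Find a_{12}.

-4435

The ordinary generating function has denominator 1 + t + 3t^2.
Iterating the recurrence: a_0,…,a_{12} = 5, 4, -19, 7, 50, -71, -79, 292, -55, -821, 986, 1477, -4435.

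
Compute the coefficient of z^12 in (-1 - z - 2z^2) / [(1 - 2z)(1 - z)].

-16380

The denominator gives the recurrence a_n = 3a_(n−1) − 2a_(n−2) for n ≥ 3; the numerator fixes a_0 = -1, a_1 = -4, a_2 = -12.
Iterating: -1, -4, -12, -28, -60, -124, -252, -508, -1020, -2044, -4092, -8188, -16380, so a_12 = -16380.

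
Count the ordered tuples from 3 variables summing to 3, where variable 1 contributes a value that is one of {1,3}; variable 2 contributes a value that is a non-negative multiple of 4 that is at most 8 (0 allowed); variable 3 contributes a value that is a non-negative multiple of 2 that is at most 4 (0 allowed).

The generating function for the choices is (t + t^3)·(1 + t^4 + t^8)·(1 + t^2 + t^4); the count is [t^3].
(t + t^3) has coefficients 0,1,0,1 for degrees 0…3.
(1 + t^4 + t^8) has coefficients 1,0,0,0 for degrees 0…3.
Finally multiplying by (1 + t^2 + t^4), the product of all factors after the first has coefficients 1,0,1,0 for degrees 0…3.
[t^3] = 1·1 + 1·1 = 2.

2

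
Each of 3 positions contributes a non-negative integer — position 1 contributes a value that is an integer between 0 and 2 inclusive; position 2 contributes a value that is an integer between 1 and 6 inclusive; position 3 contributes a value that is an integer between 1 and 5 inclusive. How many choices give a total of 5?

9

The generating function for the choices is (1 + z + z²)·(z + z² + z³ + z⁴ + z⁵ + z⁶)·(z + z² + z³ + z⁴ + z⁵); the count is [z⁵].
(1 + z + z²) has coefficients 1,1,1 for degrees 0…2.
(z + z² + z³ + z⁴ + z⁵ + z⁶) has coefficients 0,1,1,1,1,1 for degrees 0…5.
Finally multiplying by (z + z² + z³ + z⁴ + z⁵), the product of all factors after the first has coefficients 0,0,1,2,3,4 for degrees 0…5.
[z⁵] = 1·4 + 1·3 + 1·2 = 9.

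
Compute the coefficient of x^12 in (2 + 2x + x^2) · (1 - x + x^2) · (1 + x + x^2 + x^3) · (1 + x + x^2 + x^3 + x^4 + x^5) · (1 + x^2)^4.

(2 + 2x + x^2) has coefficients 2,2,1 for degrees 0…2.
(1 - x + x^2) has coefficients 1,-1,1,0,0,0,0,0,0,0,0,0,0 for degrees 0…12.
Multiplying by (1 + x + x^2 + x^3) gives running coefficients 1,0,1,1,0,1,0,0,0,0,0,0,0 for degrees 0…12.
Multiplying by (1 + x + x^2 + x^3 + x^4 + x^5) gives running coefficients 1,1,2,3,3,4,3,3,2,1,1,0,0 for degrees 0…12.
Finally multiplying by (1 + x^2)^4, the product of all factors after the first has coefficients 1,1,6,7,17,22,31,41,41,50,41,41,31 for degrees 0…12.
[x^12] = 2·31 + 2·41 + 1·41 = 185.

185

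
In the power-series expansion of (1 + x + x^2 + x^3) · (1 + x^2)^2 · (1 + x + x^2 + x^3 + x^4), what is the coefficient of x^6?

(1 + x + x^2 + x^3) has coefficients 1,1,1,1 for degrees 0…3.
(1 + x^2)^2 has coefficients 1,0,2,0,1,0,0 for degrees 0…6.
Finally multiplying by (1 + x + x^2 + x^3 + x^4), the product of all factors after the first has coefficients 1,1,3,3,4,3,3 for degrees 0…6.
[x^6] = 1·3 + 1·3 + 1·4 + 1·3 = 13.

13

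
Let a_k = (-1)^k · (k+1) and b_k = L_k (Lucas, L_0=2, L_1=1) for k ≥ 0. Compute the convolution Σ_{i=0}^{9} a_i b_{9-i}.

3

Write out a_i and b_{9-i} for i = 0,…,9 and sum the products.
Σ = 1·76 − 2·47 + 3·29 − 4·18 + 5·11 − 6·7 + 7·4 − 8·3 + 9·1 − 10·2 = 3.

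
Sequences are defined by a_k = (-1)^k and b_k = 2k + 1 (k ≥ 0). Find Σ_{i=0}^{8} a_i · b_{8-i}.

9

This is [x^8] in the product of the two ordinary generating functions.
Σ = 1·17 − 1·15 + 1·13 − 1·11 + 1·9 − 1·7 + 1·5 − 1·3 + 1·1 = 9.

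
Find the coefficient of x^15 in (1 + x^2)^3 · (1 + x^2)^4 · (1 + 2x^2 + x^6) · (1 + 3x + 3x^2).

150

(1 + x^2)^3 has coefficients 1,0,3,0,3,0,1 for degrees 0…6.
(1 + x^2)^4 has coefficients 1,0,4,0,6,0,4,0,1,0,0,0,0,0,0,0 for degrees 0…15.
Multiplying by (1 + 2x^2 + x^6) gives running coefficients 1,0,6,0,14,0,17,0,13,0,8,0,4,0,1,0 for degrees 0…15.
Finally multiplying by (1 + 3x + 3x^2), the product of all factors after the first has coefficients 1,3,9,18,32,42,59,51,64,39,47,24,28,12,13,3 for degrees 0…15.
[x^15] = 1·3 + 3·12 + 3·24 + 1·39 = 150.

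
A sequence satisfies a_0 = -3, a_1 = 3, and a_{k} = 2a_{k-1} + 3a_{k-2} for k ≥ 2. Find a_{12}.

The ordinary generating function has denominator 1 - 2t - 3t^2.
Iterating the recurrence: a_0,…,a_{12} = -3, 3, -3, 3, -3, 3, -3, 3, -3, 3, -3, 3, -3.

-3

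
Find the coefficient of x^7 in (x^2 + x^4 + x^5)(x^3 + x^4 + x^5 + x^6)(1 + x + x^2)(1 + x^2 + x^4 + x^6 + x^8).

(x^2 + x^4 + x^5) has coefficients 0,0,1,0,1,1 for degrees 0…5.
(x^3 + x^4 + x^5 + x^6) has coefficients 0,0,0,1,1,1,1,0 for degrees 0…7.
Multiplying by (1 + x + x^2) gives running coefficients 0,0,0,1,2,3,3,2 for degrees 0…7.
Finally multiplying by (1 + x^2 + x^4 + x^6 + x^8), the product of all factors after the first has coefficients 0,0,0,1,2,4,5,6 for degrees 0…7.
[x^7] = 1·4 + 1·1 + 1·0 = 5.

5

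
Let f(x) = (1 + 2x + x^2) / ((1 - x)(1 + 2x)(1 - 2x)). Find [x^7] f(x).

276

Partial fractions give a closed form: a_n = (-4/3)·1^n + (1/12)·(-2)^n + (9/4)·2^n.
At n = 7: a_7 = 276.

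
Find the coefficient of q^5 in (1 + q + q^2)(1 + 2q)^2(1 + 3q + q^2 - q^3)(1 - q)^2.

(1 + q + q^2) has coefficients 1,1,1 for degrees 0…2.
(1 + 2q)^2 has coefficients 1,4,4,0,0,0 for degrees 0…5.
Multiplying by (1 + 3q + q^2 - q^3) gives running coefficients 1,7,17,15,0,-4 for degrees 0…5.
Finally multiplying by (1 - q)^2, the product of all factors after the first has coefficients 1,5,4,-12,-13,11 for degrees 0…5.
[q^5] = 1·11 + 1·(-13) + 1·(-12) = -14.

-14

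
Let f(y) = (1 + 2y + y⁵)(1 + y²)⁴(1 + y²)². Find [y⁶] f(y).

20

(1 + 2y + y⁵) has coefficients 1,2,0,0,0,1 for degrees 0…5.
(1 + y²)⁴ has coefficients 1,0,4,0,6,0,4 for degrees 0…6.
Finally multiplying by (1 + y²)², the product of all factors after the first has coefficients 1,0,6,0,15,0,20 for degrees 0…6.
[y⁶] = 1·20 + 2·0 + 1·0 = 20.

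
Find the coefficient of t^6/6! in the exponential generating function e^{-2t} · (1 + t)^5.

The EGF product rule gives c_6 = Σ_{k_1+k_2=6} C(6; k_1,k_2) · ∏ g_i(k_i), where e^{-2t} gives (-2)^k; (1+t)^5 gives the falling factorial (5)_k.
g_1(k) for k = 0…6: 1, -2, 4, -8, 16, -32, 64.
g_2(k) for k = 0…6: 1, 5, 20, 60, 120, 120, 0.
c_6 = Σ_k C(6,k)·g_1(k)·g_2(6−k) = 6·(-2)·120 + 15·4·120 + 20·(-8)·60 + 15·16·20 + 6·(-32)·5 + 1·64·1 = −1440 + 7200 − 9600 + 4800 − 960 + 64 = 64.

64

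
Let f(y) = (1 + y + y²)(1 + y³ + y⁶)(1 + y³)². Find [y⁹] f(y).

(1 + y + y²) has coefficients 1,1,1 for degrees 0…2.
(1 + y³ + y⁶) has coefficients 1,0,0,1,0,0,1,0,0,0 for degrees 0…9.
Finally multiplying by (1 + y³)², the product of all factors after the first has coefficients 1,0,0,3,0,0,4,0,0,3 for degrees 0…9.
[y⁹] = 1·3 + 1·0 + 1·0 = 3.

3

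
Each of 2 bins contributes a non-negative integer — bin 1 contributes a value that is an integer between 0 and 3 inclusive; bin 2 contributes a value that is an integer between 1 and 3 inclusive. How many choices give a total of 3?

3

The generating function for the choices is (1 + x + x² + x³)·(x + x² + x³); the count is [x³].
(1 + x + x² + x³) has coefficients 1,1,1,1 for degrees 0…3.
(x + x² + x³) has coefficients 0,1,1,1 for degrees 0…3.
[x³] = 1·1 + 1·1 + 1·1 + 1·0 = 3.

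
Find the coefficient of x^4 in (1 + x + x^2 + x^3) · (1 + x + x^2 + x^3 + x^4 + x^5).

(1 + x + x^2 + x^3) has coefficients 1,1,1,1 for degrees 0…3.
(1 + x + x^2 + x^3 + x^4 + x^5) has coefficients 1,1,1,1,1 for degrees 0…4.
[x^4] = 1·1 + 1·1 + 1·1 + 1·1 = 4.

4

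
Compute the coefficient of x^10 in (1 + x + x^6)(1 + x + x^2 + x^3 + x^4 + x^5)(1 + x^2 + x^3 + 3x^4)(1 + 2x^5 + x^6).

42

(1 + x + x^6) has coefficients 1,1,0,0,0,0,1 for degrees 0…6.
(1 + x + x^2 + x^3 + x^4 + x^5) has coefficients 1,1,1,1,1,1,0,0,0,0,0 for degrees 0…10.
Multiplying by (1 + x^2 + x^3 + 3x^4) gives running coefficients 1,1,2,3,6,6,5,5,4,3,0 for degrees 0…10.
Finally multiplying by (1 + 2x^5 + x^6), the product of all factors after the first has coefficients 1,1,2,3,6,8,8,10,12,18,18 for degrees 0…10.
[x^10] = 1·18 + 1·18 + 1·6 = 42.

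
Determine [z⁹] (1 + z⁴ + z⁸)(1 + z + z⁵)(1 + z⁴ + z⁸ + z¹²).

(1 + z⁴ + z⁸) has coefficients 1,0,0,0,1,0,0,0,1 for degrees 0…8.
(1 + z + z⁵) has coefficients 1,1,0,0,0,1,0,0,0,0 for degrees 0…9.
Finally multiplying by (1 + z⁴ + z⁸ + z¹²), the product of all factors after the first has coefficients 1,1,0,0,1,2,0,0,1,2 for degrees 0…9.
[z⁹] = 1·2 + 1·2 + 1·1 = 5.

5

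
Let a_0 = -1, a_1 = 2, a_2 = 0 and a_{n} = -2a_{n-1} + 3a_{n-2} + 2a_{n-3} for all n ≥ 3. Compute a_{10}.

The ordinary generating function has denominator 1 + 2z - 3z^2 - 2z^3.
Iterating the recurrence: a_0,…,a_{10} = -1, 2, 0, 4, -4, 20, -44, 140, -372, 1076, -2988.

-2988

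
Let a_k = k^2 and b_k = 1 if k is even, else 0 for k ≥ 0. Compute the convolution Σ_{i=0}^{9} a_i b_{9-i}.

165

Write out a_i and b_{9-i} for i = 0,…,9 and sum the products.
Σ = 0·0 + 1·1 + 4·0 + 9·1 + 16·0 + 25·1 + 36·0 + 49·1 + 64·0 + 81·1 = 165.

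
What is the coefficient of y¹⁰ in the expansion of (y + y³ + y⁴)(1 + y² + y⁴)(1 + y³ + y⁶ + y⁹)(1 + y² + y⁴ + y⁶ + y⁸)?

(y + y³ + y⁴) has coefficients 0,1,0,1,1 for degrees 0…4.
(1 + y² + y⁴) has coefficients 1,0,1,0,1,0,0,0,0,0,0 for degrees 0…10.
Multiplying by (1 + y³ + y⁶ + y⁹) gives running coefficients 1,0,1,1,1,1,1,1,1,1,1 for degrees 0…10.
Finally multiplying by (1 + y² + y⁴ + y⁶ + y⁸), the product of all factors after the first has coefficients 1,0,2,1,3,2,4,3,5,4,5 for degrees 0…10.
[y¹⁰] = 1·4 + 1·3 + 1·4 = 11.

11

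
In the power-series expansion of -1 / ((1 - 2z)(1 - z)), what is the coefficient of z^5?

-63

Partial fractions give a closed form: a_n = (-2)·2^n + (1)·1^n.
At n = 5: a_5 = -63.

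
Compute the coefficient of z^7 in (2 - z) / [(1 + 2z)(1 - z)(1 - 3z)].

Partial fractions give a closed form: a_n = (2/3)·(-2)^n + (-1/6)·1^n + (3/2)·3^n.
At n = 7: a_7 = 3195.

3195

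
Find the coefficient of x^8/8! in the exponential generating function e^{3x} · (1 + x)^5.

2180601

The EGF product rule gives c_8 = Σ_{k_1+k_2=8} C(8; k_1,k_2) · ∏ g_i(k_i), where e^{3x} gives (3)^k; (1+x)^5 gives the falling factorial (5)_k.
g_1(k) for k = 0…8: 1, 3, 9, 27, 81, 243, 729, 2187, 6561.
g_2(k) for k = 0…8: 1, 5, 20, 60, 120, 120, 0, 0, 0.
c_8 = Σ_k C(8,k)·g_1(k)·g_2(8−k) = 56·27·120 + 70·81·120 + 56·243·60 + 28·729·20 + 8·2187·5 + 1·6561·1 = 181440 + 680400 + 816480 + 408240 + 87480 + 6561 = 2180601.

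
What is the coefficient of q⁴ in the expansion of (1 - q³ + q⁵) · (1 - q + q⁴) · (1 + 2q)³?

(1 - q³ + q⁵) has coefficients 1,0,0,-1,0 for degrees 0…4.
(1 - q + q⁴) has coefficients 1,-1,0,0,1 for degrees 0…4.
Finally multiplying by (1 + 2q)³, the product of all factors after the first has coefficients 1,5,6,-4,-7 for degrees 0…4.
[q⁴] = 1·(-7) − 1·5 = -12.

-12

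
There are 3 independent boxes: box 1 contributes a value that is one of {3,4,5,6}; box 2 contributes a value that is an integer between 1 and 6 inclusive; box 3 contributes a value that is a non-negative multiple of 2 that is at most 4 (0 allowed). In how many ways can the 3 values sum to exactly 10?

10

The generating function for the choices is (z³ + z⁴ + z⁵ + z⁶)·(z + z² + z³ + z⁴ + z⁵ + z⁶)·(1 + z² + z⁴); the count is [z¹⁰].
(z³ + z⁴ + z⁵ + z⁶) has coefficients 0,0,0,1,1,1,1 for degrees 0…6.
(z + z² + z³ + z⁴ + z⁵ + z⁶) has coefficients 0,1,1,1,1,1,1,0,0,0,0 for degrees 0…10.
Finally multiplying by (1 + z² + z⁴), the product of all factors after the first has coefficients 0,1,1,2,2,3,3,2,2,1,1 for degrees 0…10.
[z¹⁰] = 1·2 + 1·3 + 1·3 + 1·2 = 10.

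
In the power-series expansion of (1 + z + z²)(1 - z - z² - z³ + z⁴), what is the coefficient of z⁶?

(1 + z + z²) has coefficients 1,1,1 for degrees 0…2.
(1 - z - z² - z³ + z⁴) has coefficients 1,-1,-1,-1,1,0,0 for degrees 0…6.
[z⁶] = 1·0 + 1·0 + 1·1 = 1.

1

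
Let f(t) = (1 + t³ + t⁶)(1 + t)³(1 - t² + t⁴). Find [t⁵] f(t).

4

(1 + t³ + t⁶) has coefficients 1,0,0,1,0,0 for degrees 0…5.
(1 + t)³ has coefficients 1,3,3,1,0,0 for degrees 0…5.
Finally multiplying by (1 - t² + t⁴), the product of all factors after the first has coefficients 1,3,2,-2,-2,2 for degrees 0…5.
[t⁵] = 1·2 + 1·2 = 4.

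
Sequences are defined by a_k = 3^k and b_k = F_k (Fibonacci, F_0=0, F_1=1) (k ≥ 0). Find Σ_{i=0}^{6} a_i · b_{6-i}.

The convolution is the t^6 coefficient of A(t)B(t).
Σ = 1·8 + 3·5 + 9·3 + 27·2 + 81·1 + 243·1 + 729·0 = 428.

428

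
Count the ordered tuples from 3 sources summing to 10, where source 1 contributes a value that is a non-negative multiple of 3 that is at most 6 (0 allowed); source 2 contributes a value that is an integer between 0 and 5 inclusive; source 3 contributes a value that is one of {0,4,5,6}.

7

The generating function for the choices is (1 + z^3 + z^6)·(1 + z + z^2 + z^3 + z^4 + z^5)·(1 + z^4 + z^5 + z^6); the count is [z^10].
(1 + z^3 + z^6) has coefficients 1,0,0,1,0,0,1 for degrees 0…6.
(1 + z + z^2 + z^3 + z^4 + z^5) has coefficients 1,1,1,1,1,1,0,0,0,0,0 for degrees 0…10.
Finally multiplying by (1 + z^4 + z^5 + z^6), the product of all factors after the first has coefficients 1,1,1,1,2,3,3,3,3,3,2 for degrees 0…10.
[z^10] = 1·2 + 1·3 + 1·2 = 7.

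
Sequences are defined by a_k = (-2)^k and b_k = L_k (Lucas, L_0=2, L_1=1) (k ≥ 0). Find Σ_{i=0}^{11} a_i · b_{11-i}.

Write out a_i and b_{11-i} for i = 0,…,11 and sum the products.
Σ = 1·199 − 2·123 + 4·76 − 8·47 + 16·29 − 32·18 + 64·11 − 128·7 + 256·4 − 512·3 + 1024·1 − 2048·2 = -4007.

-4007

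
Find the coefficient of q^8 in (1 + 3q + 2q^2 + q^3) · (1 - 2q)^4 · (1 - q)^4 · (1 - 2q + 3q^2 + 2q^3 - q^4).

(1 + 3q + 2q^2 + q^3) has coefficients 1,3,2,1 for degrees 0…3.
(1 - 2q)^4 has coefficients 1,-8,24,-32,16,0,0,0,0 for degrees 0…8.
Multiplying by (1 - q)^4 gives running coefficients 1,-12,62,-180,321,-360,248,-96,16 for degrees 0…8.
Finally multiplying by (1 - 2q + 3q^2 + 2q^3 - q^4), the product of all factors after the first has coefficients 1,-14,89,-338,842,-1406,1509,-850,-89 for degrees 0…8.
[q^8] = 1·(-89) + 3·(-850) + 2·1509 + 1·(-1406) = -1027.

-1027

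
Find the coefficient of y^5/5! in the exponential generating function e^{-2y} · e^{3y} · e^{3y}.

The EGF product rule gives c_5 = Σ_{k_1+k_2+k_3=5} C(5; k_1,k_2,k_3) · ∏ g_i(k_i), where e^{-2y} gives (-2)^k; e^{3y} gives (3)^k; e^{3y} gives (3)^k.
g_1(k) for k = 0…5: 1, -2, 4, -8, 16, -32.
g_2(k) for k = 0…5: 1, 3, 9, 27, 81, 243.
g_3(k) for k = 0…5: 1, 3, 9, 27, 81, 243.
First combine the last two factors: h(k) = Σ_j C(k,j)·g_2(j)·g_3(k−j) for k = 0…5: 1, 6, 36, 216, 1296, 7776.
c_5 = Σ_k C(5,k)·g_1(k)·h(5−k) = 1·1·7776 + 5·(-2)·1296 + 10·4·216 + 10·(-8)·36 + 5·16·6 + 1·(-32)·1 = 7776 − 12960 + 8640 − 2880 + 480 − 32 = 1024.

1024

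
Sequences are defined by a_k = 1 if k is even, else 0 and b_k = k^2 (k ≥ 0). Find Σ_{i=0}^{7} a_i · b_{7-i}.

84

This is [x^7] in the product of the two ordinary generating functions.
Σ = 1·49 + 0·36 + 1·25 + 0·16 + 1·9 + 0·4 + 1·1 + 0·0 = 84.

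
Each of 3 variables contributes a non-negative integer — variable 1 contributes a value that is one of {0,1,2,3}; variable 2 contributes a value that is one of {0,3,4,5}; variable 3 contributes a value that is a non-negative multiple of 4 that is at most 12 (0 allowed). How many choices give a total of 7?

The generating function for the choices is (1 + y + y^2 + y^3)·(1 + y^3 + y^4 + y^5)·(1 + y^4 + y^8 + y^12); the count is [y^7].
(1 + y + y^2 + y^3) has coefficients 1,1,1,1 for degrees 0…3.
(1 + y^3 + y^4 + y^5) has coefficients 1,0,0,1,1,1,0,0 for degrees 0…7.
Finally multiplying by (1 + y^4 + y^8 + y^12), the product of all factors after the first has coefficients 1,0,0,1,2,1,0,1 for degrees 0…7.
[y^7] = 1·1 + 1·0 + 1·1 + 1·2 = 4.

4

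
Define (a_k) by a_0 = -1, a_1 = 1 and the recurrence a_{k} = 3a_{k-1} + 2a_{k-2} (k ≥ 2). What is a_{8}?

The ordinary generating function has denominator 1 - 3y - 2y^2.
Iterating the recurrence: a_0,…,a_{8} = -1, 1, 1, 5, 17, 61, 217, 773, 2753.

2753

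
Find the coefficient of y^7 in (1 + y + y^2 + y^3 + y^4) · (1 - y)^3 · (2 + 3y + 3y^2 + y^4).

(1 + y + y^2 + y^3 + y^4) has coefficients 1,1,1,1,1 for degrees 0…4.
(1 - y)^3 has coefficients 1,-3,3,-1,0,0,0,0 for degrees 0…7.
Finally multiplying by (2 + 3y + 3y^2 + y^4), the product of all factors after the first has coefficients 2,-3,0,-2,7,-6,3,-1 for degrees 0…7.
[y^7] = 1·(-1) + 1·3 + 1·(-6) + 1·7 + 1·(-2) = 1.

1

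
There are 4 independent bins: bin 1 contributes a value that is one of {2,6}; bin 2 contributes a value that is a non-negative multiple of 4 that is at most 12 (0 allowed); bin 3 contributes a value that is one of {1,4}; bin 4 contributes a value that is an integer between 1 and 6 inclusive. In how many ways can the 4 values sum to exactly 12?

7

The generating function for the choices is (x^2 + x^6)·(1 + x^4 + x^8 + x^12)·(x + x^4)·(x + x^2 + x^3 + x^4 + x^5 + x^6); the count is [x^12].
(x^2 + x^6) has coefficients 0,0,1,0,0,0,1 for degrees 0…6.
(1 + x^4 + x^8 + x^12) has coefficients 1,0,0,0,1,0,0,0,1,0,0,0,1 for degrees 0…12.
Multiplying by (x + x^4) gives running coefficients 0,1,0,0,1,1,0,0,1,1,0,0,1 for degrees 0…12.
Finally multiplying by (x + x^2 + x^3 + x^4 + x^5 + x^6), the product of all factors after the first has coefficients 0,0,1,1,1,2,3,3,2,3,4,3,2 for degrees 0…12.
[x^12] = 1·4 + 1·3 = 7.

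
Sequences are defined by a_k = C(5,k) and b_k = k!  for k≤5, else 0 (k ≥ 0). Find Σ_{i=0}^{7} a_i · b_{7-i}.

This is [x^7] in the product of the two ordinary generating functions.
Σ = 1·0 + 5·0 + 10·120 + 10·24 + 5·6 + 1·2 + 0·1 + 0·1 = 1472.

1472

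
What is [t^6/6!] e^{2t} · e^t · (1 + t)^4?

37341

The EGF product rule gives c_6 = Σ_{k_1+k_2+k_3=6} C(6; k_1,k_2,k_3) · ∏ g_i(k_i), where e^{2t} gives (2)^k; e^t gives (1)^k; (1+t)^4 gives the falling factorial (4)_k.
g_1(k) for k = 0…6: 1, 2, 4, 8, 16, 32, 64.
g_2(k) for k = 0…6: 1, 1, 1, 1, 1, 1, 1.
g_3(k) for k = 0…6: 1, 4, 12, 24, 24, 0, 0.
First combine the last two factors: h(k) = Σ_j C(k,j)·g_2(j)·g_3(k−j) for k = 0…6: 1, 5, 21, 73, 209, 501, 1045.
c_6 = Σ_k C(6,k)·g_1(k)·h(6−k) = 1·1·1045 + 6·2·501 + 15·4·209 + 20·8·73 + 15·16·21 + 6·32·5 + 1·64·1 = 1045 + 6012 + 12540 + 11680 + 5040 + 960 + 64 = 37341.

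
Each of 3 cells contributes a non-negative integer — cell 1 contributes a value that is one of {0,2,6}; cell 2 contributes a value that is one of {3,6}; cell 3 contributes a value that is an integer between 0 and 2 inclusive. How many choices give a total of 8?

The generating function for the choices is (1 + x^2 + x^6)·(x^3 + x^6)·(1 + x + x^2); the count is [x^8].
(1 + x^2 + x^6) has coefficients 1,0,1,0,0,0,1 for degrees 0…6.
(x^3 + x^6) has coefficients 0,0,0,1,0,0,1,0,0 for degrees 0…8.
Finally multiplying by (1 + x + x^2), the product of all factors after the first has coefficients 0,0,0,1,1,1,1,1,1 for degrees 0…8.
[x^8] = 1·1 + 1·1 + 1·0 = 2.

2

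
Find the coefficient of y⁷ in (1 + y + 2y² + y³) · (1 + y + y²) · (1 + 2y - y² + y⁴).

(1 + y + 2y² + y³) has coefficients 1,1,2,1 for degrees 0…3.
(1 + y + y²) has coefficients 1,1,1,0,0,0,0,0 for degrees 0…7.
Finally multiplying by (1 + 2y - y² + y⁴), the product of all factors after the first has coefficients 1,3,2,1,0,1,1,0 for degrees 0…7.
[y⁷] = 1·0 + 1·1 + 2·1 + 1·0 = 3.

3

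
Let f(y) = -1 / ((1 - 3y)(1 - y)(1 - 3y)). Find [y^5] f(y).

-2005

The denominator gives the recurrence a_n = 7a_(n−1) − 15a_(n−2) + 9a_(n−3) for n ≥ 3; the numerator fixes a_0 = -1, a_1 = -7, a_2 = -34.
Iterating: -1, -7, -34, -142, -547, -2005, so a_5 = -2005.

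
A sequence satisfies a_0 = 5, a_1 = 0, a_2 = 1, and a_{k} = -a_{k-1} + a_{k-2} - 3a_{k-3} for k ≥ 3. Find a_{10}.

1849

The ordinary generating function has denominator 1 + y - y^2 + 3y^3.
Iterating the recurrence: a_0,…,a_{10} = 5, 0, 1, -16, 17, -36, 101, -188, 397, -888, 1849.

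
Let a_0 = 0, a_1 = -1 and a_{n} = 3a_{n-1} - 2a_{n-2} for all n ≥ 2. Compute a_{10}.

-1023

The ordinary generating function has denominator 1 - 3x + 2x^2.
Iterating the recurrence: a_0,…,a_{10} = 0, -1, -3, -7, -15, -31, -63, -127, -255, -511, -1023.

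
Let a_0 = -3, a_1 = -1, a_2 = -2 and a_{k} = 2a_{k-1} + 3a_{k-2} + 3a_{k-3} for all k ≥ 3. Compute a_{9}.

-14722

The ordinary generating function has denominator 1 - 2y - 3y^2 - 3y^3.
Iterating the recurrence: a_0,…,a_{9} = -3, -1, -2, -16, -41, -136, -443, -1417, -4571, -14722.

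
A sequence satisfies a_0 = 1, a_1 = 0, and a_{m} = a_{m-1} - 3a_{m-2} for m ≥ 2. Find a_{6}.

-3

The ordinary generating function has denominator 1 - q + 3q^2.
Iterating the recurrence: a_0,…,a_{6} = 1, 0, -3, -3, 6, 15, -3.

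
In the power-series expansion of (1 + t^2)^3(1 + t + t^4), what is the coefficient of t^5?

3

(1 + t^2)^3 has coefficients 1,0,3,0,3,0 for degrees 0…5.
(1 + t + t^4) has coefficients 1,1,0,0,1,0 for degrees 0…5.
[t^5] = 1·0 + 3·0 + 3·1 = 3.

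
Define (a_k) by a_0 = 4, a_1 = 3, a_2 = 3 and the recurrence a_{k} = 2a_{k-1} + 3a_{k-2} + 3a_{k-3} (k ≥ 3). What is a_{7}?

The ordinary generating function has denominator 1 - 2x - 3x^2 - 3x^3.
Iterating the recurrence: a_0,…,a_{7} = 4, 3, 3, 27, 72, 234, 765, 2448.

2448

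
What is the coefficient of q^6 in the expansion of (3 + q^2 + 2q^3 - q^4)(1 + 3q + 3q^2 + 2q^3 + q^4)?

(3 + q^2 + 2q^3 - q^4) has coefficients 3,0,1,2,-1 for degrees 0…4.
(1 + 3q + 3q^2 + 2q^3 + q^4) has coefficients 1,3,3,2,1,0,0 for degrees 0…6.
[q^6] = 3·0 + 1·1 + 2·2 − 1·3 = 2.

2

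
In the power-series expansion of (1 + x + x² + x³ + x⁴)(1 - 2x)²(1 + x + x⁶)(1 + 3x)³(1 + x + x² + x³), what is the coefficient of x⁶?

(1 + x + x² + x³ + x⁴) has coefficients 1,1,1,1,1 for degrees 0…4.
(1 - 2x)² has coefficients 1,-4,4,0,0,0,0 for degrees 0…6.
Multiplying by (1 + x + x⁶) gives running coefficients 1,-3,0,4,0,0,1 for degrees 0…6.
Multiplying by (1 + 3x)³ gives running coefficients 1,6,0,-50,-45,108,109 for degrees 0…6.
Finally multiplying by (1 + x + x² + x³), the product of all factors after the first has coefficients 1,7,7,-43,-89,13,122 for degrees 0…6.
[x⁶] = 1·122 + 1·13 + 1·(-89) + 1·(-43) + 1·7 = 10.

10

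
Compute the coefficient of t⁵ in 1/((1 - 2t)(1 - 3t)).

The denominator gives the recurrence a_n = 5a_(n−1) − 6a_(n−2) for n ≥ 2; the numerator fixes a_0 = 1, a_1 = 5.
Iterating: 1, 5, 19, 65, 211, 665, so a_5 = 665.

665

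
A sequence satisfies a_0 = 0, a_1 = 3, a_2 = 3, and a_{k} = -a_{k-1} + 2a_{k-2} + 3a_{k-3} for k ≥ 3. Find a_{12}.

165

The ordinary generating function has denominator 1 + x - 2x^2 - 3x^3.
Iterating the recurrence: a_0,…,a_{12} = 0, 3, 3, 3, 12, 3, 30, 12, 57, 57, 93, 192, 165.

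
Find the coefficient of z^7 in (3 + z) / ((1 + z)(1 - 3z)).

Partial fractions give a closed form: a_n = (1/2)·(-1)^n + (5/2)·3^n.
At n = 7: a_7 = 5467.

5467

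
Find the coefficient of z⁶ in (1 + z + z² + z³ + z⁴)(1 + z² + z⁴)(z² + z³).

5

(1 + z + z² + z³ + z⁴) has coefficients 1,1,1,1,1 for degrees 0…4.
(1 + z² + z⁴) has coefficients 1,0,1,0,1,0,0 for degrees 0…6.
Finally multiplying by (z² + z³), the product of all factors after the first has coefficients 0,0,1,1,1,1,1 for degrees 0…6.
[z⁶] = 1·1 + 1·1 + 1·1 + 1·1 + 1·1 = 5.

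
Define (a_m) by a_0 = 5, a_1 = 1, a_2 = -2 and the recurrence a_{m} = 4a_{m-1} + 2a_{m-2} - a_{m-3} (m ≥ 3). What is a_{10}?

-357317

The ordinary generating function has denominator 1 - 4z - 2z^2 + z^3.
Iterating the recurrence: a_0,…,a_{10} = 5, 1, -2, -11, -49, -216, -951, -4187, -18434, -81159, -357317.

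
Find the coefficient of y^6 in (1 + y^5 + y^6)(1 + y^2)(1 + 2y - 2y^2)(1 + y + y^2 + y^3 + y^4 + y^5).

(1 + y^5 + y^6) has coefficients 1,0,0,0,0,1,1 for degrees 0…6.
(1 + y^2) has coefficients 1,0,1,0,0,0,0 for degrees 0…6.
Multiplying by (1 + 2y - 2y^2) gives running coefficients 1,2,-1,2,-2,0,0 for degrees 0…6.
Finally multiplying by (1 + y + y^2 + y^3 + y^4 + y^5), the product of all factors after the first has coefficients 1,3,2,4,2,2,1 for degrees 0…6.
[y^6] = 1·1 + 1·3 + 1·1 = 5.

5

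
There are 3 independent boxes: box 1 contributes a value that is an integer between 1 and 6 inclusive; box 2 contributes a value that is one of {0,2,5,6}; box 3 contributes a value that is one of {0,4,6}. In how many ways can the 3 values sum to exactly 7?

6

The generating function for the choices is (x + x^2 + x^3 + x^4 + x^5 + x^6)·(1 + x^2 + x^5 + x^6)·(1 + x^4 + x^6); the count is [x^7].
(x + x^2 + x^3 + x^4 + x^5 + x^6) has coefficients 0,1,1,1,1,1,1 for degrees 0…6.
(1 + x^2 + x^5 + x^6) has coefficients 1,0,1,0,0,1,1,0 for degrees 0…7.
Finally multiplying by (1 + x^4 + x^6), the product of all factors after the first has coefficients 1,0,1,0,1,1,3,0 for degrees 0…7.
[x^7] = 1·3 + 1·1 + 1·1 + 1·0 + 1·1 + 1·0 = 6.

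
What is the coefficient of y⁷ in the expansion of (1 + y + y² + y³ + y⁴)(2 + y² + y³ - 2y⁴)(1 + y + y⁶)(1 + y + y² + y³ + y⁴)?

(1 + y + y² + y³ + y⁴) has coefficients 1,1,1,1,1 for degrees 0…4.
(2 + y² + y³ - 2y⁴) has coefficients 2,0,1,1,-2,0,0,0 for degrees 0…7.
Multiplying by (1 + y + y⁶) gives running coefficients 2,2,1,2,-1,-2,2,0 for degrees 0…7.
Finally multiplying by (1 + y + y² + y³ + y⁴), the product of all factors after the first has coefficients 2,4,5,7,6,2,2,1 for degrees 0…7.
[y⁷] = 1·1 + 1·2 + 1·2 + 1·6 + 1·7 = 18.

18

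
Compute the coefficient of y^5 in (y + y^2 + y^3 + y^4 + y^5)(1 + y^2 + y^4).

(y + y^2 + y^3 + y^4 + y^5) has coefficients 0,1,1,1,1,1 for degrees 0…5.
(1 + y^2 + y^4) has coefficients 1,0,1,0,1,0 for degrees 0…5.
[y^5] = 1·1 + 1·0 + 1·1 + 1·0 + 1·1 = 3.

3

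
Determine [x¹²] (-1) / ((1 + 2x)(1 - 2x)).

Partial fractions give a closed form: a_n = (-1/2)·(-2)^n + (-1/2)·2^n.
At n = 12: a_12 = -4096.

-4096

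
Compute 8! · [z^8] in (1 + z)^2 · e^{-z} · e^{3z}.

5888

The EGF product rule gives c_8 = Σ_{k_1+k_2+k_3=8} C(8; k_1,k_2,k_3) · ∏ g_i(k_i), where (1+z)^2 gives the falling factorial (2)_k; e^{-z} gives (-1)^k; e^{3z} gives (3)^k.
g_1(k) for k = 0…8: 1, 2, 2, 0, 0, 0, 0, 0, 0.
g_2(k) for k = 0…8: 1, -1, 1, -1, 1, -1, 1, -1, 1.
g_3(k) for k = 0…8: 1, 3, 9, 27, 81, 243, 729, 2187, 6561.
First combine the last two factors: h(k) = Σ_j C(k,j)·g_2(j)·g_3(k−j) for k = 0…8: 1, 2, 4, 8, 16, 32, 64, 128, 256.
c_8 = Σ_k C(8,k)·g_1(k)·h(8−k) = 1·1·256 + 8·2·128 + 28·2·64 = 256 + 2048 + 3584 = 5888.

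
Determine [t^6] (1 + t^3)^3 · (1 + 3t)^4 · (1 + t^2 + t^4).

(1 + t^3)^3 has coefficients 1,0,0,3,0,0,3 for degrees 0…6.
(1 + 3t)^4 has coefficients 1,12,54,108,81,0,0 for degrees 0…6.
Finally multiplying by (1 + t^2 + t^4), the product of all factors after the first has coefficients 1,12,55,120,136,120,135 for degrees 0…6.
[t^6] = 1·135 + 3·120 + 3·1 = 498.

498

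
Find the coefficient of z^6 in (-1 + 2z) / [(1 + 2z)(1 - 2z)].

The denominator gives the recurrence a_n = 4a_(n−2) for n ≥ 3; the numerator fixes a_0 = -1, a_1 = 2, a_2 = -4.
Iterating: -1, 2, -4, 8, -16, 32, -64, so a_6 = -64.

-64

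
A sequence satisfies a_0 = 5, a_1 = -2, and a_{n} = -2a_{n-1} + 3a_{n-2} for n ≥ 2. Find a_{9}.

-34442

The ordinary generating function has denominator 1 + 2t - 3t^2.
Iterating the recurrence: a_0,…,a_{9} = 5, -2, 19, -44, 145, -422, 1279, -3824, 11485, -34442.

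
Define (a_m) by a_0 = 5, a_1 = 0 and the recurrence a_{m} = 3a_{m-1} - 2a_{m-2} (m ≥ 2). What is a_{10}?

The ordinary generating function has denominator 1 - 3t + 2t^2.
Iterating the recurrence: a_0,…,a_{10} = 5, 0, -10, -30, -70, -150, -310, -630, -1270, -2550, -5110.

-5110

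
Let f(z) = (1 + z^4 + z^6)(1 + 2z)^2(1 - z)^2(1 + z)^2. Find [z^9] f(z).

-4

(1 + z^4 + z^6) has coefficients 1,0,0,0,1,0,1 for degrees 0…6.
(1 + 2z)^2 has coefficients 1,4,4,0,0,0,0,0,0,0 for degrees 0…9.
Multiplying by (1 - z)^2 gives running coefficients 1,2,-3,-4,4,0,0,0,0,0 for degrees 0…9.
Finally multiplying by (1 + z)^2, the product of all factors after the first has coefficients 1,4,2,-8,-7,4,4,0,0,0 for degrees 0…9.
[z^9] = 1·0 + 1·4 + 1·(-8) = -4.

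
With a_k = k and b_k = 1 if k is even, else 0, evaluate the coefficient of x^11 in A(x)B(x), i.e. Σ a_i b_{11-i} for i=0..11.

36

Write out a_i and b_{11-i} for i = 0,…,11 and sum the products.
Σ = 0·0 + 1·1 + 2·0 + 3·1 + 4·0 + 5·1 + 6·0 + 7·1 + 8·0 + 9·1 + 10·0 + 11·1 = 36.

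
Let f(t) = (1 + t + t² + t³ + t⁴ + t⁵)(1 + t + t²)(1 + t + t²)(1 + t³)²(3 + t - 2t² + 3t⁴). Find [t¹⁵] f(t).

39

(1 + t + t² + t³ + t⁴ + t⁵) has coefficients 1,1,1,1,1,1 for degrees 0…5.
(1 + t + t²) has coefficients 1,1,1,0,0,0,0,0,0,0,0,0,0,0,0,0 for degrees 0…15.
Multiplying by (1 + t + t²) gives running coefficients 1,2,3,2,1,0,0,0,0,0,0,0,0,0,0,0 for degrees 0…15.
Multiplying by (1 + t³)² gives running coefficients 1,2,3,4,5,6,5,4,3,2,1,0,0,0,0,0 for degrees 0…15.
Finally multiplying by (3 + t - 2t² + 3t⁴), the product of all factors after the first has coefficients 3,7,9,11,16,21,20,17,18,19,14,9,7,6,3,0 for degrees 0…15.
[t¹⁵] = 1·0 + 1·3 + 1·6 + 1·7 + 1·9 + 1·14 = 39.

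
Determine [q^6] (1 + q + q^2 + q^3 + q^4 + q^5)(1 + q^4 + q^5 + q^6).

3

(1 + q + q^2 + q^3 + q^4 + q^5) has coefficients 1,1,1,1,1,1 for degrees 0…5.
(1 + q^4 + q^5 + q^6) has coefficients 1,0,0,0,1,1,1 for degrees 0…6.
[q^6] = 1·1 + 1·1 + 1·1 + 1·0 + 1·0 + 1·0 = 3.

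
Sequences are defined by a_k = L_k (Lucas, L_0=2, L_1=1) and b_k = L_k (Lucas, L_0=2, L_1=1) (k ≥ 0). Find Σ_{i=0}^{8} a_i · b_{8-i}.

Write out a_i and b_{8-i} for i = 0,…,8 and sum the products.
Σ = 2·47 + 1·29 + 3·18 + 4·11 + 7·7 + 11·4 + 18·3 + 29·1 + 47·2 = 491.

491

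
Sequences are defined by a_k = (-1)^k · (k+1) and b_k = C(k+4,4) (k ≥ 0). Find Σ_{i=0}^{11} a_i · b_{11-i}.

448

This is [x^11] in the product of the two ordinary generating functions.
Σ = 1·1365 − 2·1001 + 3·715 − 4·495 + 5·330 − 6·210 + 7·126 − 8·70 + 9·35 − 10·15 + 11·5 − 12·1 = 448.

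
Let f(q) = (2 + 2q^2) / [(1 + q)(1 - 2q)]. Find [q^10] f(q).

1708

The denominator gives the recurrence a_n = a_(n−1) + 2a_(n−2) for n ≥ 3; the numerator fixes a_0 = 2, a_1 = 2, a_2 = 8.
Iterating: 2, 2, 8, 12, 28, 52, 108, 212, 428, 852, 1708, so a_10 = 1708.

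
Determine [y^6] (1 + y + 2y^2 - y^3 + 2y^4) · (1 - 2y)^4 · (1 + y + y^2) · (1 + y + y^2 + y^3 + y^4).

28

(1 + y + 2y^2 - y^3 + 2y^4) has coefficients 1,1,2,-1,2 for degrees 0…4.
(1 - 2y)^4 has coefficients 1,-8,24,-32,16,0,0 for degrees 0…6.
Multiplying by (1 + y + y^2) gives running coefficients 1,-7,17,-16,8,-16,16 for degrees 0…6.
Finally multiplying by (1 + y + y^2 + y^3 + y^4), the product of all factors after the first has coefficients 1,-6,11,-5,3,-14,9 for degrees 0…6.
[y^6] = 1·9 + 1·(-14) + 2·3 − 1·(-5) + 2·11 = 28.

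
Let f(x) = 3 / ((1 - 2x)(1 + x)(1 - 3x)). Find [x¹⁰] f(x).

394485

Partial fractions give a closed form: a_n = (-4)·2^n + (1/4)·(-1)^n + (27/4)·3^n.
At n = 10: a_10 = 394485.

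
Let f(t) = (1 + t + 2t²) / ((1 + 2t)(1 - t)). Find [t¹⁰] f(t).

684

The denominator gives the recurrence a_n = −a_(n−1) + 2a_(n−2) for n ≥ 3; the numerator fixes a_0 = 1, a_1 = 0, a_2 = 4.
Iterating: 1, 0, 4, -4, 12, -20, 44, -84, 172, -340, 684, so a_10 = 684.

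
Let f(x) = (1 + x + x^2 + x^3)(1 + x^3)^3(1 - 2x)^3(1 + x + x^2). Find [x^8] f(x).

(1 + x + x^2 + x^3) has coefficients 1,1,1,1 for degrees 0…3.
(1 + x^3)^3 has coefficients 1,0,0,3,0,0,3,0,0 for degrees 0…8.
Multiplying by (1 - 2x)^3 gives running coefficients 1,-6,12,-5,-18,36,-21,-18,36 for degrees 0…8.
Finally multiplying by (1 + x + x^2), the product of all factors after the first has coefficients 1,-5,7,1,-11,13,-3,-3,-3 for degrees 0…8.
[x^8] = 1·(-3) + 1·(-3) + 1·(-3) + 1·13 = 4.

4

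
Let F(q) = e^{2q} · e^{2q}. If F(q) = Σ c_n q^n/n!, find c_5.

The EGF product rule gives c_5 = Σ_{k_1+k_2=5} C(5; k_1,k_2) · ∏ g_i(k_i), where e^{2q} gives (2)^k; e^{2q} gives (2)^k.
g_1(k) for k = 0…5: 1, 2, 4, 8, 16, 32.
g_2(k) for k = 0…5: 1, 2, 4, 8, 16, 32.
c_5 = Σ_k C(5,k)·g_1(k)·g_2(5−k) = 1·1·32 + 5·2·16 + 10·4·8 + 10·8·4 + 5·16·2 + 1·32·1 = 32 + 160 + 320 + 320 + 160 + 32 = 1024.

1024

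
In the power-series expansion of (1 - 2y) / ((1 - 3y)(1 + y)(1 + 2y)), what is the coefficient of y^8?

1393

Partial fractions give a closed form: a_n = (3/20)·3^n + (-3/4)·(-1)^n + (8/5)·(-2)^n.
At n = 8: a_8 = 1393.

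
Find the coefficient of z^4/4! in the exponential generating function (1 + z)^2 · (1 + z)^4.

The EGF product rule gives c_4 = Σ_{k_1+k_2=4} C(4; k_1,k_2) · ∏ g_i(k_i), where (1+z)^2 gives the falling factorial (2)_k; (1+z)^4 gives the falling factorial (4)_k.
g_1(k) for k = 0…4: 1, 2, 2, 0, 0.
g_2(k) for k = 0…4: 1, 4, 12, 24, 24.
c_4 = Σ_k C(4,k)·g_1(k)·g_2(4−k) = 1·1·24 + 4·2·24 + 6·2·12 = 24 + 192 + 144 = 360.

360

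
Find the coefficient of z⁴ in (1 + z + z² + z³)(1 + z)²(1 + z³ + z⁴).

(1 + z + z² + z³) has coefficients 1,1,1,1 for degrees 0…3.
(1 + z)² has coefficients 1,2,1,0,0 for degrees 0…4.
Finally multiplying by (1 + z³ + z⁴), the product of all factors after the first has coefficients 1,2,1,1,3 for degrees 0…4.
[z⁴] = 1·3 + 1·1 + 1·1 + 1·2 = 7.

7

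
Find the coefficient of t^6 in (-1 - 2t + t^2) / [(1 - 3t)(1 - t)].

-1700

The denominator gives the recurrence a_n = 4a_(n−1) − 3a_(n−2) for n ≥ 3; the numerator fixes a_0 = -1, a_1 = -6, a_2 = -20.
Iterating: -1, -6, -20, -62, -188, -566, -1700, so a_6 = -1700.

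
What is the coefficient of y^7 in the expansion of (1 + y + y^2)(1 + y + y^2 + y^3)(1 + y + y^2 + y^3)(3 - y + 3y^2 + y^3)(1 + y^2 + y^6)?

(1 + y + y^2) has coefficients 1,1,1 for degrees 0…2.
(1 + y + y^2 + y^3) has coefficients 1,1,1,1,0,0,0,0 for degrees 0…7.
Multiplying by (1 + y + y^2 + y^3) gives running coefficients 1,2,3,4,3,2,1,0 for degrees 0…7.
Multiplying by (3 - y + 3y^2 + y^3) gives running coefficients 3,5,10,16,16,18,14,8 for degrees 0…7.
Finally multiplying by (1 + y^2 + y^6), the product of all factors after the first has coefficients 3,5,13,21,26,34,33,31 for degrees 0…7.
[y^7] = 1·31 + 1·33 + 1·34 = 98.

98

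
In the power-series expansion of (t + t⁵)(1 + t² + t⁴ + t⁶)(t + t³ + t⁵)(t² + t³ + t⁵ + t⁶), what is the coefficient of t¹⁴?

9

(t + t⁵) has coefficients 0,1,0,0,0,1 for degrees 0…5.
(1 + t² + t⁴ + t⁶) has coefficients 1,0,1,0,1,0,1,0,0,0,0,0,0,0,0 for degrees 0…14.
Multiplying by (t + t³ + t⁵) gives running coefficients 0,1,0,2,0,3,0,3,0,2,0,1,0,0,0 for degrees 0…14.
Finally multiplying by (t² + t³ + t⁵ + t⁶), the product of all factors after the first has coefficients 0,0,0,1,1,2,3,4,5,5,6,5,5,4,3 for degrees 0…14.
[t¹⁴] = 1·4 + 1·5 = 9.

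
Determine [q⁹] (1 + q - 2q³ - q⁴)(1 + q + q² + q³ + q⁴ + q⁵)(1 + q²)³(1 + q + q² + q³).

(1 + q - 2q³ - q⁴) has coefficients 1,1,0,-2,-1 for degrees 0…4.
(1 + q + q² + q³ + q⁴ + q⁵) has coefficients 1,1,1,1,1,1,0,0,0,0 for degrees 0…9.
Multiplying by (1 + q²)³ gives running coefficients 1,1,4,4,7,7,7,7,4,4 for degrees 0…9.
Finally multiplying by (1 + q + q² + q³), the product of all factors after the first has coefficients 1,2,6,10,16,22,25,28,25,22 for degrees 0…9.
[q⁹] = 1·22 + 1·25 − 2·25 − 1·22 = -25.

-25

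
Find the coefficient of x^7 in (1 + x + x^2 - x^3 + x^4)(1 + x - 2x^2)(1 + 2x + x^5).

(1 + x + x^2 - x^3 + x^4) has coefficients 1,1,1,-1,1 for degrees 0…4.
(1 + x - 2x^2) has coefficients 1,1,-2,0,0,0,0,0 for degrees 0…7.
Finally multiplying by (1 + 2x + x^5), the product of all factors after the first has coefficients 1,3,0,-4,0,1,1,-2 for degrees 0…7.
[x^7] = 1·(-2) + 1·1 + 1·1 − 1·0 + 1·(-4) = -4.

-4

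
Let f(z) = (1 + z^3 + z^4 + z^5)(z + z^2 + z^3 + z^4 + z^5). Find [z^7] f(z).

3

(1 + z^3 + z^4 + z^5) has coefficients 1,0,0,1,1,1 for degrees 0…5.
(z + z^2 + z^3 + z^4 + z^5) has coefficients 0,1,1,1,1,1,0,0 for degrees 0…7.
[z^7] = 1·0 + 1·1 + 1·1 + 1·1 = 3.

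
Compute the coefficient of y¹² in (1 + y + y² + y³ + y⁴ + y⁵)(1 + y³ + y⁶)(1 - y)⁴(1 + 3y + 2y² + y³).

-4

(1 + y + y² + y³ + y⁴ + y⁵) has coefficients 1,1,1,1,1,1 for degrees 0…5.
(1 + y³ + y⁶) has coefficients 1,0,0,1,0,0,1,0,0,0,0,0,0 for degrees 0…12.
Multiplying by (1 - y)⁴ gives running coefficients 1,-4,6,-3,-3,6,-3,-3,6,-4,1,0,0 for degrees 0…12.
Finally multiplying by (1 + 3y + 2y² + y³), the product of all factors after the first has coefficients 1,-1,-4,8,-4,-3,6,-3,-3,5,-2,1,-2 for degrees 0…12.
[y¹²] = 1·(-2) + 1·1 + 1·(-2) + 1·5 + 1·(-3) + 1·(-3) = -4.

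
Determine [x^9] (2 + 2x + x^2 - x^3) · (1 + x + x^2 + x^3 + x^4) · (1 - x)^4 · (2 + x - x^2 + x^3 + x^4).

-8

(2 + 2x + x^2 - x^3) has coefficients 2,2,1,-1 for degrees 0…3.
(1 + x + x^2 + x^3 + x^4) has coefficients 1,1,1,1,1,0,0,0,0,0 for degrees 0…9.
Multiplying by (1 - x)^4 gives running coefficients 1,-3,3,-1,0,-1,3,-3,1,0 for degrees 0…9.
Finally multiplying by (2 + x - x^2 + x^3 + x^4), the product of all factors after the first has coefficients 2,-5,2,5,-6,-1,7,-3,-5,6 for degrees 0…9.
[x^9] = 2·6 + 2·(-5) + 1·(-3) − 1·7 = -8.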